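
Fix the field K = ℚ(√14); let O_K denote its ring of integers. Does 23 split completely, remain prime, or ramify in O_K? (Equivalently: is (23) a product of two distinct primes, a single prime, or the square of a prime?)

p is inert

d = 14 ≡ 2 (mod 4), so O_K = ℤ[√14] and disc(K) = 4d = 56.
disc(K) = 56 is not divisible by 23; 23 is unramified.
Compute (14/23) via Euler: 14^((23-1)/2) mod 23 = 22, so (14/23) = -1.
d is a non-residue mod p, hence 23 remains inert in O_K.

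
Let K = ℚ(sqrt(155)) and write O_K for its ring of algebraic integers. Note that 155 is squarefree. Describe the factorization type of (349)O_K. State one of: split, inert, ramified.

splits completely

d = 155 ≡ 3 (mod 4), so O_K = ℤ[√155] and disc(K) = 4d = 620.
349 ∤ 620, so 349 is unramified.
(155/349) = 155^174 mod 349 = 1, giving Legendre symbol 1.
Legendre symbol 1 ⇒ 349 is split.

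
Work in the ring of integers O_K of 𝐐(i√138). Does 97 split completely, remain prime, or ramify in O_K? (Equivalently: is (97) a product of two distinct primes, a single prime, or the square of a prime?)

d = -138 ≡ 2 (mod 4), so O_K = ℤ[√-138] and disc(K) = 4d = -552.
disc(K) = -552 is not divisible by 97; 97 is unramified.
Legendre symbol by Euler's criterion: (-138/97) ≡ (-138)^48 ≡ 96 (mod 97), i.e. (-138/97) = -1.
d is a non-residue mod p, hence 97 remains inert in O_K.

inert — (97) stays prime in O_K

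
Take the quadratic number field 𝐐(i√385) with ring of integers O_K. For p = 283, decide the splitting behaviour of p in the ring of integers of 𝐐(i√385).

-385 mod 4 = 3, hence disc K = 4·(-385) = -1540 and O_K = ℤ[√-385].
283 ∤ -1540, so 283 is unramified.
Compute (-385/283) via Euler: 181^((283-1)/2) mod 283 = 1, so (-385/283) = 1.
d is a quadratic residue mod p, hence 283 splits in O_K.

283 splits in O_K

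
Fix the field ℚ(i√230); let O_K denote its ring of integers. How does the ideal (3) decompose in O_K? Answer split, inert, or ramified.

3 splits in O_K

-230 mod 4 = 2, hence disc K = 4·(-230) = -920 and O_K = ℤ[√-230].
Since gcd(3, -920) = 1 the prime 3 does not ramify.
Euler's criterion: (-230)^1 mod 3 = 1. Thus (-230|3) = 1.
(-230/3) = 1, so 3 splits.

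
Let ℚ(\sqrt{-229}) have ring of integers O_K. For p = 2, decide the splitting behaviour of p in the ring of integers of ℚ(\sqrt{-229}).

d = -229 ≡ 3 (mod 4), so O_K = ℤ[√-229] and disc(K) = 4d = -916.
2 divides disc(K) = -916, so 2 ramifies.

ramified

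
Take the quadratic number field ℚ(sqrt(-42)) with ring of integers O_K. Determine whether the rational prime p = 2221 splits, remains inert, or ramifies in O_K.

-42 mod 4 = 2, hence disc K = 4·(-42) = -168 and O_K = ℤ[√-42].
2221 ∤ -168, so 2221 is unramified.
Legendre symbol by Euler's criterion: (-42/2221) ≡ (-42)^1110 ≡ 2220 (mod 2221), i.e. (-42/2221) = -1.
(-42/2221) = -1, so 2221 is inert.

inert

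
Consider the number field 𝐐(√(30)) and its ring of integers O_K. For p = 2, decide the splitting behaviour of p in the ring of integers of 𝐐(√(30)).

d = 30 ≡ 2 (mod 4), so O_K = ℤ[√30] and disc(K) = 4d = 120.
Ramification test: 2 | 120. The prime 2 ramifies in K.

2 is ramified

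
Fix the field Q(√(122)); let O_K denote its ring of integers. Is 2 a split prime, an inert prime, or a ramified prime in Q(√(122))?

ramified

d = 122 ≡ 2 (mod 4), so O_K = ℤ[√122] and disc(K) = 4d = 488.
disc(K) = 488 = 2·244, so p = 2 is ramified.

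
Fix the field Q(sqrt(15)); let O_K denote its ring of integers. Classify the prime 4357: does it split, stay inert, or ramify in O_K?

inert

d = 15 ≡ 3 (mod 4), so O_K = ℤ[√15] and disc(K) = 4d = 60.
4357 ∤ 60, so 4357 is unramified.
(15/4357) = 15^2178 mod 4357 = 4356, giving Legendre symbol -1.
d is a non-residue mod p, hence 4357 remains inert in O_K.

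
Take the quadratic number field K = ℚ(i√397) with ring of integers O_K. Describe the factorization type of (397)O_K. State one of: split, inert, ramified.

d = -397 ≡ 3 (mod 4), so O_K = ℤ[√-397] and disc(K) = 4d = -1588.
Ramification test: 397 | -1588. The prime 397 ramifies in K.

ramified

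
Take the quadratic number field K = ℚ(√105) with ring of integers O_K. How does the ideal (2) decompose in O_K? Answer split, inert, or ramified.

splits completely

d = 105 ≡ 1 (mod 4), so O_K = ℤ[(1+√105)/2] and disc(K) = d = 105.
2 ∤ 105, so 2 is unramified.
For p = 2 with d ≡ 1 (mod 4): d mod 8 = 1, so 2 splits.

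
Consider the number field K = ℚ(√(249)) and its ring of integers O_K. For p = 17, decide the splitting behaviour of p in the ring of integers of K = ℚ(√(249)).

p is inert

Since 249 ≡ 1 mod 4, the ring of integers is ℤ[(1+√249)/2] with discriminant 249.
17 ∤ 249, so 17 is unramified.
(249/17) = 11^8 mod 17 = 16, giving Legendre symbol -1.
(249/17) = -1, so 17 is inert.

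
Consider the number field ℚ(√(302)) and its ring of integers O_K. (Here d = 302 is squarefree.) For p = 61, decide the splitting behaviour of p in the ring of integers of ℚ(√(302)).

p splits

302 mod 4 = 2, hence disc K = 4·302 = 1208 and O_K = ℤ[√302].
Since gcd(61, 1208) = 1 the prime 61 does not ramify.
Euler's criterion: 302^30 mod 61 = 1. Thus (302|61) = 1.
(302/61) = 1, so 61 splits.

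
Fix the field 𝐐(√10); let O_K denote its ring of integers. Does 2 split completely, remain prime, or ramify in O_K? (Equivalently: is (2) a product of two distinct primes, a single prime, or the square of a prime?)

ramifies in O_K

10 mod 4 = 2, hence disc K = 4·10 = 40 and O_K = ℤ[√10].
2 divides disc(K) = 40, so 2 ramifies.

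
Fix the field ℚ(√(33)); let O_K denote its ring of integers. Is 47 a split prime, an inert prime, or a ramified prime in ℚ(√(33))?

remains prime (inert)

Since 33 ≡ 1 mod 4, the ring of integers is ℤ[(1+√33)/2] with discriminant 33.
disc(K) = 33 is not divisible by 47; 47 is unramified.
Compute (33/47) via Euler: 33^((47-1)/2) mod 47 = 46, so (33/47) = -1.
d is a non-residue mod p, hence 47 remains inert in O_K.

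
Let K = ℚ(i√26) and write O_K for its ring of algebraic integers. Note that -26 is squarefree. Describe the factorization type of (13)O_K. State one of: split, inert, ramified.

-26 mod 4 = 2, hence disc K = 4·(-26) = -104 and O_K = ℤ[√-26].
13 divides disc(K) = -104, so 13 ramifies.

ramified — (13) = 𝔭²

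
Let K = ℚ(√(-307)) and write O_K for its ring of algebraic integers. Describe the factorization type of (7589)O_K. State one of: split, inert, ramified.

p is inert

-307 mod 4 = 1, hence disc K = -307 and O_K = ℤ[(1+√-307)/2].
7589 ∤ -307, so 7589 is unramified.
Compute (-307/7589) via Euler: 7282^((7589-1)/2) mod 7589 = 7588, so (-307/7589) = -1.
(-307/7589) = -1, so 7589 is inert.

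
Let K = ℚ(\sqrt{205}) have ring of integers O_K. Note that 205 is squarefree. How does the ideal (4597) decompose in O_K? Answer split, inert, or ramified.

205 mod 4 = 1, hence disc K = 205 and O_K = ℤ[(1+√205)/2].
4597 ∤ 205, so 4597 is unramified.
Legendre symbol by Euler's criterion: (205/4597) ≡ 205^2298 ≡ 4596 (mod 4597), i.e. (205/4597) = -1.
(205/4597) = -1, so 4597 is inert.

inert — (4597) stays prime in O_K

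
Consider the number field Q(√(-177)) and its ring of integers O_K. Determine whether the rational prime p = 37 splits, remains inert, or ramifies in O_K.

d = -177 ≡ 3 (mod 4), so O_K = ℤ[√-177] and disc(K) = 4d = -708.
disc(K) = -708 is not divisible by 37; 37 is unramified.
Euler's criterion: (-177)^18 mod 37 = 36. Thus (-177|37) = -1.
Legendre symbol -1 ⇒ 37 is inert.

remains prime (inert)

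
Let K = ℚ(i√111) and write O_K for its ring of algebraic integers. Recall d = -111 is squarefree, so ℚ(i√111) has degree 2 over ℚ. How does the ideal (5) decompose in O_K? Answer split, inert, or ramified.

-111 mod 4 = 1, hence disc K = -111 and O_K = ℤ[(1+√-111)/2].
5 ∤ -111, so 5 is unramified.
(-111/5) = 4^2 mod 5 = 1, giving Legendre symbol 1.
(-111/5) = 1, so 5 splits.

splits completely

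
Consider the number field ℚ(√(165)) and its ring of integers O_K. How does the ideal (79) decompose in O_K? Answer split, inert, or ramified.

Since 165 ≡ 1 mod 4, the ring of integers is ℤ[(1+√165)/2] with discriminant 165.
Since gcd(79, 165) = 1 the prime 79 does not ramify.
Legendre symbol by Euler's criterion: (165/79) ≡ 165^39 ≡ 78 (mod 79), i.e. (165/79) = -1.
Legendre symbol -1 ⇒ 79 is inert.

79 remains inert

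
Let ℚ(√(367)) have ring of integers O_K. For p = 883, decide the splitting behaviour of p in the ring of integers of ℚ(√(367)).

inert

Since 367 ≢ 1 mod 4, the ring of integers is ℤ[√367] with discriminant 4·367 = 1468.
disc(K) = 1468 is not divisible by 883; 883 is unramified.
(367/883) = 367^441 mod 883 = 882, giving Legendre symbol -1.
Legendre symbol -1 ⇒ 883 is inert.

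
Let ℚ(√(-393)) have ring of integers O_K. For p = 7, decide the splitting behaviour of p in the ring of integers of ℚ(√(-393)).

p is inert

d = -393 ≡ 3 (mod 4), so O_K = ℤ[√-393] and disc(K) = 4d = -1572.
Since gcd(7, -1572) = 1 the prime 7 does not ramify.
Legendre symbol by Euler's criterion: (-393/7) ≡ (-393)^3 ≡ 6 (mod 7), i.e. (-393/7) = -1.
Legendre symbol -1 ⇒ 7 is inert.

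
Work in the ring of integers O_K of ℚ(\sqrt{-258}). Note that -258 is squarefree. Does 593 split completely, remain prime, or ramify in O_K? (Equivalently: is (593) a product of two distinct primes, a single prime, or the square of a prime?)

p splits

d = -258 ≡ 2 (mod 4), so O_K = ℤ[√-258] and disc(K) = 4d = -1032.
593 ∤ -1032, so 593 is unramified.
Compute (-258/593) via Euler: 335^((593-1)/2) mod 593 = 1, so (-258/593) = 1.
Legendre symbol 1 ⇒ 593 is split.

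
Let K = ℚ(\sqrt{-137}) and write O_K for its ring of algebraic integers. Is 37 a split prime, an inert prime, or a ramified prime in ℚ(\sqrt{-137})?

split — (37) = 𝔭₁𝔭₂ with 𝔭₁ ≠ 𝔭₂

d = -137 ≡ 3 (mod 4), so O_K = ℤ[√-137] and disc(K) = 4d = -548.
disc(K) = -548 is not divisible by 37; 37 is unramified.
(-137/37) = 11^18 mod 37 = 1, giving Legendre symbol 1.
d is a quadratic residue mod p, hence 37 splits in O_K.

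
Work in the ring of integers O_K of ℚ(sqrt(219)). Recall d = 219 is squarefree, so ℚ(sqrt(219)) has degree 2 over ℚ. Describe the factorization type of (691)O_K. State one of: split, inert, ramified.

splits completely

d = 219 ≡ 3 (mod 4), so O_K = ℤ[√219] and disc(K) = 4d = 876.
Since gcd(691, 876) = 1 the prime 691 does not ramify.
Compute (219/691) via Euler: 219^((691-1)/2) mod 691 = 1, so (219/691) = 1.
d is a quadratic residue mod p, hence 691 splits in O_K.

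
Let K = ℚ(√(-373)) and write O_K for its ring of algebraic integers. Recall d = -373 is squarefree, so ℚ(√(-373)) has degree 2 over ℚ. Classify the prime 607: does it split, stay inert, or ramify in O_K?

Since -373 ≢ 1 mod 4, the ring of integers is ℤ[√-373] with discriminant 4·(-373) = -1492.
disc(K) = -1492 is not divisible by 607; 607 is unramified.
Euler's criterion: (-373)^303 mod 607 = 1. Thus (-373|607) = 1.
Legendre symbol 1 ⇒ 607 is split.

p splits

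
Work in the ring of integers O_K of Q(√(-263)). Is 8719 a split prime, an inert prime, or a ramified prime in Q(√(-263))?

remains prime (inert)

Since -263 ≡ 1 mod 4, the ring of integers is ℤ[(1+√-263)/2] with discriminant -263.
8719 ∤ -263, so 8719 is unramified.
Compute (-263/8719) via Euler: 8456^((8719-1)/2) mod 8719 = 8718, so (-263/8719) = -1.
(-263/8719) = -1, so 8719 is inert.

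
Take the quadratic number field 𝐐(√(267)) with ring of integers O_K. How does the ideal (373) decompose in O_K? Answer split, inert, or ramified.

373 splits in O_K

d = 267 ≡ 3 (mod 4), so O_K = ℤ[√267] and disc(K) = 4d = 1068.
disc(K) = 1068 is not divisible by 373; 373 is unramified.
Euler's criterion: 267^186 mod 373 = 1. Thus (267|373) = 1.
(267/373) = 1, so 373 splits.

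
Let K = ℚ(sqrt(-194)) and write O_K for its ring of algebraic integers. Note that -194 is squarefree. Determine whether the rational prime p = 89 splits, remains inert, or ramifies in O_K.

p splits

d = -194 ≡ 2 (mod 4), so O_K = ℤ[√-194] and disc(K) = 4d = -776.
89 ∤ -776, so 89 is unramified.
Euler's criterion: (-194)^44 mod 89 = 1. Thus (-194|89) = 1.
Legendre symbol 1 ⇒ 89 is split.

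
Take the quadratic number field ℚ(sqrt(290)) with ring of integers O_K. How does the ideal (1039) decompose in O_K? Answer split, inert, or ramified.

1039 splits in O_K

d = 290 ≡ 2 (mod 4), so O_K = ℤ[√290] and disc(K) = 4d = 1160.
1039 ∤ 1160, so 1039 is unramified.
Legendre symbol by Euler's criterion: (290/1039) ≡ 290^519 ≡ 1 (mod 1039), i.e. (290/1039) = 1.
(290/1039) = 1, so 1039 splits.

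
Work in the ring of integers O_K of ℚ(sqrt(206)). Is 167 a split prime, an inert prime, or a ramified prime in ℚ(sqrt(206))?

remains prime (inert)

Since 206 ≢ 1 mod 4, the ring of integers is ℤ[√206] with discriminant 4·206 = 824.
167 ∤ 824, so 167 is unramified.
Euler's criterion: 206^83 mod 167 = 166. Thus (206|167) = -1.
Legendre symbol -1 ⇒ 167 is inert.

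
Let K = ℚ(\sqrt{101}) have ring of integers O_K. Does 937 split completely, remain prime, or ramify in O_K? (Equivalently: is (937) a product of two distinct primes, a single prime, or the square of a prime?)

101 mod 4 = 1, hence disc K = 101 and O_K = ℤ[(1+√101)/2].
Since gcd(937, 101) = 1 the prime 937 does not ramify.
Legendre symbol by Euler's criterion: (101/937) ≡ 101^468 ≡ 936 (mod 937), i.e. (101/937) = -1.
Legendre symbol -1 ⇒ 937 is inert.

remains prime (inert)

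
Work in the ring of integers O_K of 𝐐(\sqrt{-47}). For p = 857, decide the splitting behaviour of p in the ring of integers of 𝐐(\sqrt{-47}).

-47 mod 4 = 1, hence disc K = -47 and O_K = ℤ[(1+√-47)/2].
disc(K) = -47 is not divisible by 857; 857 is unramified.
(-47/857) = 810^428 mod 857 = 856, giving Legendre symbol -1.
(-47/857) = -1, so 857 is inert.

p is inert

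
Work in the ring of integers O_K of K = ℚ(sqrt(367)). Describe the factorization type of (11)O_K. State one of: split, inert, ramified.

p splits

d = 367 ≡ 3 (mod 4), so O_K = ℤ[√367] and disc(K) = 4d = 1468.
Since gcd(11, 1468) = 1 the prime 11 does not ramify.
Compute (367/11) via Euler: 4^((11-1)/2) mod 11 = 1, so (367/11) = 1.
Legendre symbol 1 ⇒ 11 is split.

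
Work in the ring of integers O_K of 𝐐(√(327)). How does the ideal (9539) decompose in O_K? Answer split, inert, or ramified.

Since 327 ≢ 1 mod 4, the ring of integers is ℤ[√327] with discriminant 4·327 = 1308.
9539 ∤ 1308, so 9539 is unramified.
Legendre symbol by Euler's criterion: (327/9539) ≡ 327^4769 ≡ 9538 (mod 9539), i.e. (327/9539) = -1.
d is a non-residue mod p, hence 9539 remains inert in O_K.

p is inert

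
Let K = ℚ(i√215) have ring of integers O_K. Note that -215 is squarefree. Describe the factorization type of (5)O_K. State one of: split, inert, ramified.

ramifies in O_K

d = -215 ≡ 1 (mod 4), so O_K = ℤ[(1+√-215)/2] and disc(K) = d = -215.
disc(K) = -215 = 5·(-43), so p = 5 is ramified.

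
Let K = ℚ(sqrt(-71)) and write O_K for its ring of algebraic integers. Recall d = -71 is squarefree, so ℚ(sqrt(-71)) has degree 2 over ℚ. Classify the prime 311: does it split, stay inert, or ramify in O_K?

splits completely

-71 mod 4 = 1, hence disc K = -71 and O_K = ℤ[(1+√-71)/2].
Since gcd(311, -71) = 1 the prime 311 does not ramify.
(-71/311) = 240^155 mod 311 = 1, giving Legendre symbol 1.
Legendre symbol 1 ⇒ 311 is split.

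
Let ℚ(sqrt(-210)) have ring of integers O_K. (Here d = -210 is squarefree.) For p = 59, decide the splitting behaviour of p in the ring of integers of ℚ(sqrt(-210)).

p splits

Since -210 ≢ 1 mod 4, the ring of integers is ℤ[√-210] with discriminant 4·(-210) = -840.
disc(K) = -840 is not divisible by 59; 59 is unramified.
Euler's criterion: (-210)^29 mod 59 = 1. Thus (-210|59) = 1.
(-210/59) = 1, so 59 splits.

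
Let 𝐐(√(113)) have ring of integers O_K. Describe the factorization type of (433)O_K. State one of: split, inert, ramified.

d = 113 ≡ 1 (mod 4), so O_K = ℤ[(1+√113)/2] and disc(K) = d = 113.
Since gcd(433, 113) = 1 the prime 433 does not ramify.
(113/433) = 113^216 mod 433 = 432, giving Legendre symbol -1.
d is a non-residue mod p, hence 433 remains inert in O_K.

inert — (433) stays prime in O_K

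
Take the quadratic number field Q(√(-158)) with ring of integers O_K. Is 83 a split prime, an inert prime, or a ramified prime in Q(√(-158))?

d = -158 ≡ 2 (mod 4), so O_K = ℤ[√-158] and disc(K) = 4d = -632.
disc(K) = -632 is not divisible by 83; 83 is unramified.
Legendre symbol by Euler's criterion: (-158/83) ≡ (-158)^41 ≡ 82 (mod 83), i.e. (-158/83) = -1.
d is a non-residue mod p, hence 83 remains inert in O_K.

remains prime (inert)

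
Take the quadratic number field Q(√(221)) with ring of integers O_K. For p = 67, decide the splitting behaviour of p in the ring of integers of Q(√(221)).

remains prime (inert)

221 mod 4 = 1, hence disc K = 221 and O_K = ℤ[(1+√221)/2].
Since gcd(67, 221) = 1 the prime 67 does not ramify.
Euler's criterion: 221^33 mod 67 = 66. Thus (221|67) = -1.
d is a non-residue mod p, hence 67 remains inert in O_K.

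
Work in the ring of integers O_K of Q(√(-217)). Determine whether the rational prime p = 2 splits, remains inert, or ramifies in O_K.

Since -217 ≢ 1 mod 4, the ring of integers is ℤ[√-217] with discriminant 4·(-217) = -868.
2 divides disc(K) = -868, so 2 ramifies.

2 is ramified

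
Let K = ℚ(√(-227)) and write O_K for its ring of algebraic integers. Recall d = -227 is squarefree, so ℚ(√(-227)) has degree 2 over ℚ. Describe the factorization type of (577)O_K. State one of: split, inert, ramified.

d = -227 ≡ 1 (mod 4), so O_K = ℤ[(1+√-227)/2] and disc(K) = d = -227.
disc(K) = -227 is not divisible by 577; 577 is unramified.
(-227/577) = 350^288 mod 577 = 576, giving Legendre symbol -1.
(-227/577) = -1, so 577 is inert.

inert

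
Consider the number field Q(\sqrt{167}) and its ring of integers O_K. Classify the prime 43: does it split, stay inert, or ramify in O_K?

167 mod 4 = 3, hence disc K = 4·167 = 668 and O_K = ℤ[√167].
Since gcd(43, 668) = 1 the prime 43 does not ramify.
Legendre symbol by Euler's criterion: (167/43) ≡ 167^21 ≡ 1 (mod 43), i.e. (167/43) = 1.
Legendre symbol 1 ⇒ 43 is split.

split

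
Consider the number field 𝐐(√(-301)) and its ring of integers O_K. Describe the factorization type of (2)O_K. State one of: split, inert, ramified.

d = -301 ≡ 3 (mod 4), so O_K = ℤ[√-301] and disc(K) = 4d = -1204.
disc(K) = -1204 = 2·(-602), so p = 2 is ramified.

ramifies in O_K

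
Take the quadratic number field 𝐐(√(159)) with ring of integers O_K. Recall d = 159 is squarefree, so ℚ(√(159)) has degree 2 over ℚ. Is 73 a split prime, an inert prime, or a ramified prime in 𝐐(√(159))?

d = 159 ≡ 3 (mod 4), so O_K = ℤ[√159] and disc(K) = 4d = 636.
73 ∤ 636, so 73 is unramified.
Euler's criterion: 159^36 mod 73 = 72. Thus (159|73) = -1.
d is a non-residue mod p, hence 73 remains inert in O_K.

p is inert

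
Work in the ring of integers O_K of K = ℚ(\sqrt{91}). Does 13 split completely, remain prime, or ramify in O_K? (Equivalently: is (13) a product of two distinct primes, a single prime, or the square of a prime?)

Since 91 ≢ 1 mod 4, the ring of integers is ℤ[√91] with discriminant 4·91 = 364.
Ramification test: 13 | 364. The prime 13 ramifies in K.

ramifies in O_K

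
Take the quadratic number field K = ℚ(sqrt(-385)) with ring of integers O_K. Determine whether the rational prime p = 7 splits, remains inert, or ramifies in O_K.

Since -385 ≢ 1 mod 4, the ring of integers is ℤ[√-385] with discriminant 4·(-385) = -1540.
7 divides disc(K) = -1540, so 7 ramifies.

ramified — (7) = 𝔭²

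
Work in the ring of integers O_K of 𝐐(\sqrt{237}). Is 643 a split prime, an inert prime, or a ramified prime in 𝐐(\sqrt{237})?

d = 237 ≡ 1 (mod 4), so O_K = ℤ[(1+√237)/2] and disc(K) = d = 237.
disc(K) = 237 is not divisible by 643; 643 is unramified.
Legendre symbol by Euler's criterion: (237/643) ≡ 237^321 ≡ 1 (mod 643), i.e. (237/643) = 1.
d is a quadratic residue mod p, hence 643 splits in O_K.

split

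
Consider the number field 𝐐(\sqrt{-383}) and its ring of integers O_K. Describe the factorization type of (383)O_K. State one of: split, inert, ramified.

383 is ramified

d = -383 ≡ 1 (mod 4), so O_K = ℤ[(1+√-383)/2] and disc(K) = d = -383.
disc(K) = -383 = 383·(-1), so p = 383 is ramified.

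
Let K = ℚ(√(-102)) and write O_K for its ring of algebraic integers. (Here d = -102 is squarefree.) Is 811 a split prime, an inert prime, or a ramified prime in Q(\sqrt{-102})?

p splits

d = -102 ≡ 2 (mod 4), so O_K = ℤ[√-102] and disc(K) = 4d = -408.
811 ∤ -408, so 811 is unramified.
Compute (-102/811) via Euler: 709^((811-1)/2) mod 811 = 1, so (-102/811) = 1.
Legendre symbol 1 ⇒ 811 is split.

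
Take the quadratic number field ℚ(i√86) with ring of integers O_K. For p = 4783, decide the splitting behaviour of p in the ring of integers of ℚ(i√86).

4783 splits in O_K

Since -86 ≢ 1 mod 4, the ring of integers is ℤ[√-86] with discriminant 4·(-86) = -344.
Since gcd(4783, -344) = 1 the prime 4783 does not ramify.
Compute (-86/4783) via Euler: 4697^((4783-1)/2) mod 4783 = 1, so (-86/4783) = 1.
d is a quadratic residue mod p, hence 4783 splits in O_K.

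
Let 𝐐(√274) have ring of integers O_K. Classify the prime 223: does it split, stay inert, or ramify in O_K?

inert — (223) stays prime in O_K

274 mod 4 = 2, hence disc K = 4·274 = 1096 and O_K = ℤ[√274].
223 ∤ 1096, so 223 is unramified.
Legendre symbol by Euler's criterion: (274/223) ≡ 274^111 ≡ 222 (mod 223), i.e. (274/223) = -1.
Legendre symbol -1 ⇒ 223 is inert.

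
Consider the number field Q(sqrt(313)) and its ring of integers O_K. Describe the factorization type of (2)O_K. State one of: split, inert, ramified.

split — (2) = 𝔭₁𝔭₂ with 𝔭₁ ≠ 𝔭₂

Since 313 ≡ 1 mod 4, the ring of integers is ℤ[(1+√313)/2] with discriminant 313.
2 ∤ 313, so 2 is unramified.
For p = 2 with d ≡ 1 (mod 4): d mod 8 = 1, so 2 splits.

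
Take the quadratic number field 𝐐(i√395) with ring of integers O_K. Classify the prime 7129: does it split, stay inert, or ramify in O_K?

-395 mod 4 = 1, hence disc K = -395 and O_K = ℤ[(1+√-395)/2].
Since gcd(7129, -395) = 1 the prime 7129 does not ramify.
Legendre symbol by Euler's criterion: (-395/7129) ≡ (-395)^3564 ≡ 1 (mod 7129), i.e. (-395/7129) = 1.
d is a quadratic residue mod p, hence 7129 splits in O_K.

p splits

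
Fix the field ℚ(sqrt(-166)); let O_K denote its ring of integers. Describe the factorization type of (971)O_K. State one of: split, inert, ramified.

p splits

-166 mod 4 = 2, hence disc K = 4·(-166) = -664 and O_K = ℤ[√-166].
971 ∤ -664, so 971 is unramified.
Euler's criterion: (-166)^485 mod 971 = 1. Thus (-166|971) = 1.
Legendre symbol 1 ⇒ 971 is split.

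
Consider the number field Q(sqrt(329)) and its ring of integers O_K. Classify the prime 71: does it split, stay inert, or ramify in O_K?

d = 329 ≡ 1 (mod 4), so O_K = ℤ[(1+√329)/2] and disc(K) = d = 329.
Since gcd(71, 329) = 1 the prime 71 does not ramify.
(329/71) = 45^35 mod 71 = 1, giving Legendre symbol 1.
(329/71) = 1, so 71 splits.

split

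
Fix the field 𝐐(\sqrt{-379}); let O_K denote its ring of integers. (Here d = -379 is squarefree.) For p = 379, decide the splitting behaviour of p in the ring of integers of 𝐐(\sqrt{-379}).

ramifies in O_K

Since -379 ≡ 1 mod 4, the ring of integers is ℤ[(1+√-379)/2] with discriminant -379.
disc(K) = -379 = 379·(-1), so p = 379 is ramified.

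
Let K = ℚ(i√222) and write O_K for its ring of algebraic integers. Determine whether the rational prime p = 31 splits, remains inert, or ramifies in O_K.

d = -222 ≡ 2 (mod 4), so O_K = ℤ[√-222] and disc(K) = 4d = -888.
31 ∤ -888, so 31 is unramified.
Legendre symbol by Euler's criterion: (-222/31) ≡ (-222)^15 ≡ 30 (mod 31), i.e. (-222/31) = -1.
(-222/31) = -1, so 31 is inert.

remains prime (inert)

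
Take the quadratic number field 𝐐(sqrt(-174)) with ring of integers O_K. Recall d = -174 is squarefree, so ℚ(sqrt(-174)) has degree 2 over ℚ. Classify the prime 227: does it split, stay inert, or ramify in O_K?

p splits

d = -174 ≡ 2 (mod 4), so O_K = ℤ[√-174] and disc(K) = 4d = -696.
Since gcd(227, -696) = 1 the prime 227 does not ramify.
Euler's criterion: (-174)^113 mod 227 = 1. Thus (-174|227) = 1.
d is a quadratic residue mod p, hence 227 splits in O_K.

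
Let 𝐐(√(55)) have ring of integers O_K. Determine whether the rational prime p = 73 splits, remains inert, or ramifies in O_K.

55 mod 4 = 3, hence disc K = 4·55 = 220 and O_K = ℤ[√55].
73 ∤ 220, so 73 is unramified.
(55/73) = 55^36 mod 73 = 1, giving Legendre symbol 1.
d is a quadratic residue mod p, hence 73 splits in O_K.

p splits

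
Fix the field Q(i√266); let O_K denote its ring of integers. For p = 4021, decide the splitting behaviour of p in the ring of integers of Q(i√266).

p is inert

Since -266 ≢ 1 mod 4, the ring of integers is ℤ[√-266] with discriminant 4·(-266) = -1064.
4021 ∤ -1064, so 4021 is unramified.
Euler's criterion: (-266)^2010 mod 4021 = 4020. Thus (-266|4021) = -1.
(-266/4021) = -1, so 4021 is inert.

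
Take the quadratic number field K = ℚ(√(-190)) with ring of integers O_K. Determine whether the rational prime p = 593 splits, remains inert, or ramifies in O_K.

-190 mod 4 = 2, hence disc K = 4·(-190) = -760 and O_K = ℤ[√-190].
593 ∤ -760, so 593 is unramified.
Compute (-190/593) via Euler: 403^((593-1)/2) mod 593 = 592, so (-190/593) = -1.
Legendre symbol -1 ⇒ 593 is inert.

inert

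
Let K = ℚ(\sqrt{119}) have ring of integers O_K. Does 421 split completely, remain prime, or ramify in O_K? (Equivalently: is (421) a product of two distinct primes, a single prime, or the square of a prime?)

Since 119 ≢ 1 mod 4, the ring of integers is ℤ[√119] with discriminant 4·119 = 476.
Since gcd(421, 476) = 1 the prime 421 does not ramify.
Euler's criterion: 119^210 mod 421 = 1. Thus (119|421) = 1.
d is a quadratic residue mod p, hence 421 splits in O_K.

p splits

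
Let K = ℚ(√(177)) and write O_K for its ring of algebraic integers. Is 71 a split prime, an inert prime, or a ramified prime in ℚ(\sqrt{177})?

inert

177 mod 4 = 1, hence disc K = 177 and O_K = ℤ[(1+√177)/2].
Since gcd(71, 177) = 1 the prime 71 does not ramify.
Euler's criterion: 177^35 mod 71 = 70. Thus (177|71) = -1.
d is a non-residue mod p, hence 71 remains inert in O_K.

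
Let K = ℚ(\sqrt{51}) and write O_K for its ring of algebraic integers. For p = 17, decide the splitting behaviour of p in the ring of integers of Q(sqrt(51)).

51 mod 4 = 3, hence disc K = 4·51 = 204 and O_K = ℤ[√51].
Ramification test: 17 | 204. The prime 17 ramifies in K.

ramifies in O_K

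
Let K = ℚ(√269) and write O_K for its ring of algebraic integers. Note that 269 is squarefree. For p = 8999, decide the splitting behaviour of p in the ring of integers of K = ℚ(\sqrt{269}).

Since 269 ≡ 1 mod 4, the ring of integers is ℤ[(1+√269)/2] with discriminant 269.
8999 ∤ 269, so 8999 is unramified.
(269/8999) = 269^4499 mod 8999 = 8998, giving Legendre symbol -1.
Legendre symbol -1 ⇒ 8999 is inert.

8999 remains inert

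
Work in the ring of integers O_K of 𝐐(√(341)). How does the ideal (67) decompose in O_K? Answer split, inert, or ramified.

splits completely

Since 341 ≡ 1 mod 4, the ring of integers is ℤ[(1+√341)/2] with discriminant 341.
67 ∤ 341, so 67 is unramified.
(341/67) = 6^33 mod 67 = 1, giving Legendre symbol 1.
Legendre symbol 1 ⇒ 67 is split.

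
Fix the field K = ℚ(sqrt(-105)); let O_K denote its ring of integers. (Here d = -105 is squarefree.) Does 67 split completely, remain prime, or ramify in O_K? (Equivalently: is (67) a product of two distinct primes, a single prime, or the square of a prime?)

split — (67) = 𝔭₁𝔭₂ with 𝔭₁ ≠ 𝔭₂

d = -105 ≡ 3 (mod 4), so O_K = ℤ[√-105] and disc(K) = 4d = -420.
Since gcd(67, -420) = 1 the prime 67 does not ramify.
Euler's criterion: (-105)^33 mod 67 = 1. Thus (-105|67) = 1.
d is a quadratic residue mod p, hence 67 splits in O_K.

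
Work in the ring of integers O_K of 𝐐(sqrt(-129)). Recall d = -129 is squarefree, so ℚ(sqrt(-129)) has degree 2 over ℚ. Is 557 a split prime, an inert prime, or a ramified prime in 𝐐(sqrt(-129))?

remains prime (inert)

d = -129 ≡ 3 (mod 4), so O_K = ℤ[√-129] and disc(K) = 4d = -516.
disc(K) = -516 is not divisible by 557; 557 is unramified.
Compute (-129/557) via Euler: 428^((557-1)/2) mod 557 = 556, so (-129/557) = -1.
(-129/557) = -1, so 557 is inert.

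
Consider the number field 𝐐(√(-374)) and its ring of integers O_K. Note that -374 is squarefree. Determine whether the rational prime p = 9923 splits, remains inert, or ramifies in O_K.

Since -374 ≢ 1 mod 4, the ring of integers is ℤ[√-374] with discriminant 4·(-374) = -1496.
disc(K) = -1496 is not divisible by 9923; 9923 is unramified.
Euler's criterion: (-374)^4961 mod 9923 = 1. Thus (-374|9923) = 1.
Legendre symbol 1 ⇒ 9923 is split.

splits completely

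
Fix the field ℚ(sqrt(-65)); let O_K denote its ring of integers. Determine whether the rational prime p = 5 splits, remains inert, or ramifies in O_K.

ramifies in O_K

Since -65 ≢ 1 mod 4, the ring of integers is ℤ[√-65] with discriminant 4·(-65) = -260.
Ramification test: 5 | -260. The prime 5 ramifies in K.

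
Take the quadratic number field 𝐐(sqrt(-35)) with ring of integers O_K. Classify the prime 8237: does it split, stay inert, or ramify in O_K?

p splits

-35 mod 4 = 1, hence disc K = -35 and O_K = ℤ[(1+√-35)/2].
Since gcd(8237, -35) = 1 the prime 8237 does not ramify.
Compute (-35/8237) via Euler: 8202^((8237-1)/2) mod 8237 = 1, so (-35/8237) = 1.
d is a quadratic residue mod p, hence 8237 splits in O_K.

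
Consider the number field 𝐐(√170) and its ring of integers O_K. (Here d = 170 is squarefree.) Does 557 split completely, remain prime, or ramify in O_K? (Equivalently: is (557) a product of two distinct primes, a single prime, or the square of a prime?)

d = 170 ≡ 2 (mod 4), so O_K = ℤ[√170] and disc(K) = 4d = 680.
557 ∤ 680, so 557 is unramified.
Compute (170/557) via Euler: 170^((557-1)/2) mod 557 = 1, so (170/557) = 1.
d is a quadratic residue mod p, hence 557 splits in O_K.

split — (557) = 𝔭₁𝔭₂ with 𝔭₁ ≠ 𝔭₂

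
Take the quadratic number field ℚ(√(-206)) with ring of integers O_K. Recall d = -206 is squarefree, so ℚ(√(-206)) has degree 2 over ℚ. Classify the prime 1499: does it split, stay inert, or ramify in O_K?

-206 mod 4 = 2, hence disc K = 4·(-206) = -824 and O_K = ℤ[√-206].
Since gcd(1499, -824) = 1 the prime 1499 does not ramify.
(-206/1499) = 1293^749 mod 1499 = 1, giving Legendre symbol 1.
(-206/1499) = 1, so 1499 splits.

splits completely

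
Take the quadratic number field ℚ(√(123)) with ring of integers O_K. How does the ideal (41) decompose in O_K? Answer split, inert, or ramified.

123 mod 4 = 3, hence disc K = 4·123 = 492 and O_K = ℤ[√123].
disc(K) = 492 = 41·12, so p = 41 is ramified.

ramifies in O_K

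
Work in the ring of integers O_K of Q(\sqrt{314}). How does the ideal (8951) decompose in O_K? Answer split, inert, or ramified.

d = 314 ≡ 2 (mod 4), so O_K = ℤ[√314] and disc(K) = 4d = 1256.
disc(K) = 1256 is not divisible by 8951; 8951 is unramified.
Legendre symbol by Euler's criterion: (314/8951) ≡ 314^4475 ≡ 8950 (mod 8951), i.e. (314/8951) = -1.
(314/8951) = -1, so 8951 is inert.

p is inert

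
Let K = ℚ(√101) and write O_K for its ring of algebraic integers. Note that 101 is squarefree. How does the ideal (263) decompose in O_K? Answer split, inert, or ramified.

Since 101 ≡ 1 mod 4, the ring of integers is ℤ[(1+√101)/2] with discriminant 101.
Since gcd(263, 101) = 1 the prime 263 does not ramify.
Compute (101/263) via Euler: 101^((263-1)/2) mod 263 = 262, so (101/263) = -1.
Legendre symbol -1 ⇒ 263 is inert.

inert — (263) stays prime in O_K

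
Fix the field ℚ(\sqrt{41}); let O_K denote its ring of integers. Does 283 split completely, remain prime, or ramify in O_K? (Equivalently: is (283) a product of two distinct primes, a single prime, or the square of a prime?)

283 splits in O_K

41 mod 4 = 1, hence disc K = 41 and O_K = ℤ[(1+√41)/2].
disc(K) = 41 is not divisible by 283; 283 is unramified.
Compute (41/283) via Euler: 41^((283-1)/2) mod 283 = 1, so (41/283) = 1.
d is a quadratic residue mod p, hence 283 splits in O_K.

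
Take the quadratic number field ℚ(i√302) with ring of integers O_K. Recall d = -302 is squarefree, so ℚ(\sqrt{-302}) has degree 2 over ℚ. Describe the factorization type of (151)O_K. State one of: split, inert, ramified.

Since -302 ≢ 1 mod 4, the ring of integers is ℤ[√-302] with discriminant 4·(-302) = -1208.
151 divides disc(K) = -1208, so 151 ramifies.

ramifies in O_K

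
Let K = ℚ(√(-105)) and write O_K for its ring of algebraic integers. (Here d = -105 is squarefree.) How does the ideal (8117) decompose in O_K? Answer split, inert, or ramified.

Since -105 ≢ 1 mod 4, the ring of integers is ℤ[√-105] with discriminant 4·(-105) = -420.
disc(K) = -420 is not divisible by 8117; 8117 is unramified.
Legendre symbol by Euler's criterion: (-105/8117) ≡ (-105)^4058 ≡ 1 (mod 8117), i.e. (-105/8117) = 1.
(-105/8117) = 1, so 8117 splits.

splits completely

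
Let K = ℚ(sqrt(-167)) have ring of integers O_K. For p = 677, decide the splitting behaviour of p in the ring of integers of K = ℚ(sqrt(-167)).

677 splits in O_K

Since -167 ≡ 1 mod 4, the ring of integers is ℤ[(1+√-167)/2] with discriminant -167.
677 ∤ -167, so 677 is unramified.
Euler's criterion: (-167)^338 mod 677 = 1. Thus (-167|677) = 1.
d is a quadratic residue mod p, hence 677 splits in O_K.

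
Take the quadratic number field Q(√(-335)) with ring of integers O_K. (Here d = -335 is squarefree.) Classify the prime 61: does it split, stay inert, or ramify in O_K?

inert — (61) stays prime in O_K

-335 mod 4 = 1, hence disc K = -335 and O_K = ℤ[(1+√-335)/2].
disc(K) = -335 is not divisible by 61; 61 is unramified.
Euler's criterion: (-335)^30 mod 61 = 60. Thus (-335|61) = -1.
(-335/61) = -1, so 61 is inert.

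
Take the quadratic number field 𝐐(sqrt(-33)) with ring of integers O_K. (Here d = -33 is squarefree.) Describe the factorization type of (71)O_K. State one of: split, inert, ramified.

Since -33 ≢ 1 mod 4, the ring of integers is ℤ[√-33] with discriminant 4·(-33) = -132.
71 ∤ -132, so 71 is unramified.
Legendre symbol by Euler's criterion: (-33/71) ≡ (-33)^35 ≡ 1 (mod 71), i.e. (-33/71) = 1.
d is a quadratic residue mod p, hence 71 splits in O_K.

p splits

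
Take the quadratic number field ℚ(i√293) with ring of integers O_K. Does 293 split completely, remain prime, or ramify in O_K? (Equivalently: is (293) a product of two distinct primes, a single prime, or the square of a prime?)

p ramifies

-293 mod 4 = 3, hence disc K = 4·(-293) = -1172 and O_K = ℤ[√-293].
Ramification test: 293 | -1172. The prime 293 ramifies in K.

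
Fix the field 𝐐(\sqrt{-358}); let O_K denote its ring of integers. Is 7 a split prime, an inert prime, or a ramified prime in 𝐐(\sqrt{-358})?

d = -358 ≡ 2 (mod 4), so O_K = ℤ[√-358] and disc(K) = 4d = -1432.
Since gcd(7, -1432) = 1 the prime 7 does not ramify.
Compute (-358/7) via Euler: 6^((7-1)/2) mod 7 = 6, so (-358/7) = -1.
Legendre symbol -1 ⇒ 7 is inert.

inert — (7) stays prime in O_K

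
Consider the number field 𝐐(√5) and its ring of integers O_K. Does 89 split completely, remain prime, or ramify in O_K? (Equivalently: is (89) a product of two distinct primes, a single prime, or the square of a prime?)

5 mod 4 = 1, hence disc K = 5 and O_K = ℤ[(1+√5)/2].
Since gcd(89, 5) = 1 the prime 89 does not ramify.
Legendre symbol by Euler's criterion: (5/89) ≡ 5^44 ≡ 1 (mod 89), i.e. (5/89) = 1.
Legendre symbol 1 ⇒ 89 is split.

split — (89) = 𝔭₁𝔭₂ with 𝔭₁ ≠ 𝔭₂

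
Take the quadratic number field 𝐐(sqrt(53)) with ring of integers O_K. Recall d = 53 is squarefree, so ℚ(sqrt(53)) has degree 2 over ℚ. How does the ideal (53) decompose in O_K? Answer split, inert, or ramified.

ramified — (53) = 𝔭²

d = 53 ≡ 1 (mod 4), so O_K = ℤ[(1+√53)/2] and disc(K) = d = 53.
disc(K) = 53 = 53·1, so p = 53 is ramified.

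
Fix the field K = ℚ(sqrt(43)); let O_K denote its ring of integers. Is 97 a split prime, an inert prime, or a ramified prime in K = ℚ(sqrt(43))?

split

Since 43 ≢ 1 mod 4, the ring of integers is ℤ[√43] with discriminant 4·43 = 172.
97 ∤ 172, so 97 is unramified.
Legendre symbol by Euler's criterion: (43/97) ≡ 43^48 ≡ 1 (mod 97), i.e. (43/97) = 1.
(43/97) = 1, so 97 splits.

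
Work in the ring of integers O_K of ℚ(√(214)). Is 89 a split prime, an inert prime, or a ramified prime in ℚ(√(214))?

p splits

d = 214 ≡ 2 (mod 4), so O_K = ℤ[√214] and disc(K) = 4d = 856.
Since gcd(89, 856) = 1 the prime 89 does not ramify.
(214/89) = 36^44 mod 89 = 1, giving Legendre symbol 1.
d is a quadratic residue mod p, hence 89 splits in O_K.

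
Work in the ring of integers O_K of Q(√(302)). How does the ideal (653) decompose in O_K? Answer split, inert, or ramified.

Since 302 ≢ 1 mod 4, the ring of integers is ℤ[√302] with discriminant 4·302 = 1208.
disc(K) = 1208 is not divisible by 653; 653 is unramified.
(302/653) = 302^326 mod 653 = 652, giving Legendre symbol -1.
d is a non-residue mod p, hence 653 remains inert in O_K.

inert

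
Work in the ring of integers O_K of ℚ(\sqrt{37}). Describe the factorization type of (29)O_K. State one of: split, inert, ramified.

Since 37 ≡ 1 mod 4, the ring of integers is ℤ[(1+√37)/2] with discriminant 37.
Since gcd(29, 37) = 1 the prime 29 does not ramify.
Compute (37/29) via Euler: 8^((29-1)/2) mod 29 = 28, so (37/29) = -1.
d is a non-residue mod p, hence 29 remains inert in O_K.

inert — (29) stays prime in O_K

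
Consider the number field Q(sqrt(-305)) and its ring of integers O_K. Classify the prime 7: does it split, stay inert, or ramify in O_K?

d = -305 ≡ 3 (mod 4), so O_K = ℤ[√-305] and disc(K) = 4d = -1220.
Since gcd(7, -1220) = 1 the prime 7 does not ramify.
Legendre symbol by Euler's criterion: (-305/7) ≡ (-305)^3 ≡ 6 (mod 7), i.e. (-305/7) = -1.
(-305/7) = -1, so 7 is inert.

p is inert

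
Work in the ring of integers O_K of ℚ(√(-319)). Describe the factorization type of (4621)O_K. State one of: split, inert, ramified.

Since -319 ≡ 1 mod 4, the ring of integers is ℤ[(1+√-319)/2] with discriminant -319.
Since gcd(4621, -319) = 1 the prime 4621 does not ramify.
Legendre symbol by Euler's criterion: (-319/4621) ≡ (-319)^2310 ≡ 4620 (mod 4621), i.e. (-319/4621) = -1.
d is a non-residue mod p, hence 4621 remains inert in O_K.

p is inert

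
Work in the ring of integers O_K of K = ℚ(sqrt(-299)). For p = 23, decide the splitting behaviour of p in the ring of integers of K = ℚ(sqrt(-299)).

-299 mod 4 = 1, hence disc K = -299 and O_K = ℤ[(1+√-299)/2].
disc(K) = -299 = 23·(-13), so p = 23 is ramified.

ramified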